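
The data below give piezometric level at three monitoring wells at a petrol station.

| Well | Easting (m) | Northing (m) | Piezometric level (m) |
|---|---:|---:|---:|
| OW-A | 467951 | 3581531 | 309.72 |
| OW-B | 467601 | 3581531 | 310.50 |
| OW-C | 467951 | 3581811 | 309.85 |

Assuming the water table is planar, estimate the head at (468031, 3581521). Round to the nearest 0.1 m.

309.5 m

∂h/∂x = (310.50 − 309.72) / (467601 − 467951) = -0.002229
∂h/∂y = (309.85 − 309.72) / (3581811 − 3581531) = +0.0004643
h(468031, 3581521) = 309.72 + (-0.002229)·(80) + (+0.0004643)·(-10) = 309.72 -0.178 -0.005 = 309.537 m.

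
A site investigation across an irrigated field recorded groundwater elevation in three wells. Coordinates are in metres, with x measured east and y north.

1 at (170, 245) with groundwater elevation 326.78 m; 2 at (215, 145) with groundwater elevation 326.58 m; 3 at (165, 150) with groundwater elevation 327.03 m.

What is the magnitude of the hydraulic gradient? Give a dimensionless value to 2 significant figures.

Differences from 1: to 2 (Δx, Δy, Δh) = (45, -100, -0.20); to 3 = (-5, -95, +0.25).
Solve a·Δx + b·Δy = Δh: det = 45·(-95) − (-5)·(-100) = -4775.
∂h/∂x = [(-0.20)·(-95) − (+0.25)·(-100)] / -4775 = -0.009215
∂h/∂y = [45·(+0.25) − (-5)·(-0.20)] / -4775 = -0.002147
|∇h| = √(-0.009215² + -0.002147²) = 0.009462

0.0095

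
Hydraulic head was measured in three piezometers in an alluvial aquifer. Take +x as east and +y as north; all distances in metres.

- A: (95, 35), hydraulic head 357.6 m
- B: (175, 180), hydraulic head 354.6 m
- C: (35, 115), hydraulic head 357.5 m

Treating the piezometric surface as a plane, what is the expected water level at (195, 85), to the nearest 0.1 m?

355.5 m

With h = a·x + b·y + c and A as origin, the differences give:
  80·a + 145·b = -3.0
  (-60)·a + 80·b = -0.1
Eliminate b (×80 and ×145, subtract): 15100·a = -225.50 → a = ∂h/∂x = -0.01493
Back-substitute: b = ∂h/∂y = -0.01245.
h(195, 85) = 357.6 + (-0.01493)·(100) + (-0.01245)·(50) = 357.6 -1.493 -0.623 = 355.484 m.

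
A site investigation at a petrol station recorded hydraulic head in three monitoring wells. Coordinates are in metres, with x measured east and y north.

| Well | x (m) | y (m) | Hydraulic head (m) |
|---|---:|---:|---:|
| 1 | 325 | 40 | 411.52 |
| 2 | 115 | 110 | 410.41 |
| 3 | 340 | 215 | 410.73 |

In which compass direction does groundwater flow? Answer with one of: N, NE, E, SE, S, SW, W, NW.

Taking 1 as reference: 2−1 = (-210, 70, -1.11); 3−1 = (15, 175, -0.79).
Determinant of the coordinate differences = (-210)·175 − 15·70 = -37800.
∂h/∂x = [(-1.11)·175 − (-0.79)·70] / -37800 = +0.003676
∂h/∂y = [(-210)·(-0.79) − 15·(-1.11)] / -37800 = -0.004829
Flow = −∇h = (-0.003676 east, +0.004829 north), which points northwest.

NW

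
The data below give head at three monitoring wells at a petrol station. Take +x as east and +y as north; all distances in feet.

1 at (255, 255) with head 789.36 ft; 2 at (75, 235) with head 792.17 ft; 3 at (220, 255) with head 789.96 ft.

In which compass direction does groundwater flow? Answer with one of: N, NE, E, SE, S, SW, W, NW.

Three-point gradient (reference 1): Δ to 2 = (-180, -20, +2.81), Δ to 3 = (-35, 0, +0.60).
∂h/∂x = -0.01714, ∂h/∂y = +0.01379 (det = -700).
Flow = −∇h = (+0.01714 east, -0.01379 north), which points southeast.

SE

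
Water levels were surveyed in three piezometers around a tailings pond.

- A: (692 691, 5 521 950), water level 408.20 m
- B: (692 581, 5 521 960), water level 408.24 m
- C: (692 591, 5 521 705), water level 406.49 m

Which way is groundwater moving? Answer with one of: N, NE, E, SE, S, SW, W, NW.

With h = a·x + b·y + c and A as origin, the differences give:
  (-110)·a + 10·b = +0.04
  (-100)·a + (-245)·b = -1.71
Eliminate b (×(-245) and ×10, subtract): 27950·a = 7.300 → a = ∂h/∂x = +0.0002612
Back-substitute: b = ∂h/∂y = +0.006873.
Flow = −∇h = (-0.0002612 east, -0.006873 north), which points south.

S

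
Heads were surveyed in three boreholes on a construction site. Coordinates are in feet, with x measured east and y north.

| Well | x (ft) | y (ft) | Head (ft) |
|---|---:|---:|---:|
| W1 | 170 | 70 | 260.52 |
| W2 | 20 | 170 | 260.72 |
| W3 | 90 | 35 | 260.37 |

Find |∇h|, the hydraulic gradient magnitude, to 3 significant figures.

0.00297

With h = a·x + b·y + c and W1 as origin, the differences give:
  (-150)·a + 100·b = +0.20
  (-80)·a + (-35)·b = -0.15
Eliminate b (×(-35) and ×100, subtract): 13250·a = 8.000 → a = ∂h/∂x = +0.0006038
Back-substitute: b = ∂h/∂y = +0.002906.
|∇h| = √(0.0006038² + 0.002906²) = 0.002968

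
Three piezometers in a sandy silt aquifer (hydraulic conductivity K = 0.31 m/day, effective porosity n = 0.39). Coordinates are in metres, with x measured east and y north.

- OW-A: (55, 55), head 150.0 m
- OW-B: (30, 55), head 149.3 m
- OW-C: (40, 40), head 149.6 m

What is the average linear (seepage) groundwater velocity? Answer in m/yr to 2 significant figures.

Taking OW-A as reference: OW-B−OW-A = (-25, 0, -0.7); OW-C−OW-A = (-15, -15, -0.4).
Determinant of the coordinate differences = (-25)·(-15) − (-15)·0 = 375.
∂h/∂x = [(-0.7)·(-15) − (-0.4)·0] / 375 = +0.02800
∂h/∂y = [(-25)·(-0.4) − (-15)·(-0.7)] / 375 = -0.001333
|∇h| = √(0.02800² + -0.001333²) = 0.02803
Seepage velocity v = K·i/n = 0.31 × 0.02803 / 0.39 = 0.02228 m/day = 8.138 m/yr.

8.1 m/yr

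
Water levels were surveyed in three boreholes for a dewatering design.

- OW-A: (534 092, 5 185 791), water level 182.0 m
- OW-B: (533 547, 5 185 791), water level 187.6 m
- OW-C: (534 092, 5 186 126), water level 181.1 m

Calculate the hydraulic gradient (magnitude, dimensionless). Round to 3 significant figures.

0.0106

∂h/∂x = (187.6 − 182.0) / (533547 − 534092) = -0.01028
∂h/∂y = (181.1 − 182.0) / (5186126 − 5185791) = -0.002687
|∇h| = √(-0.01028² + -0.002687²) = 0.01063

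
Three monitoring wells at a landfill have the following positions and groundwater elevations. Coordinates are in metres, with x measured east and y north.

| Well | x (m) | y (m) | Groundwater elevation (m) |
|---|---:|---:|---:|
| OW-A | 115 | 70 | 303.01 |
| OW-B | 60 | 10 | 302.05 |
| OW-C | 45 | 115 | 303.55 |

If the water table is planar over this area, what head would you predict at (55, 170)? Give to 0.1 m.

Taking OW-A as reference: OW-B−OW-A = (-55, -60, -0.96); OW-C−OW-A = (-70, 45, +0.54).
Solve a·Δx + b·Δy = Δh: det = (-55)·45 − (-70)·(-60) = -6675.
∂h/∂x = [(-0.96)·45 − (+0.54)·(-60)] / -6675 = +0.001618
∂h/∂y = [(-55)·(+0.54) − (-70)·(-0.96)] / -6675 = +0.01452
h(55, 170) = 303.01 + (+0.001618)·(-60) + (+0.01452)·(100) = 303.01 -0.097 +1.452 = 304.365 m.

304.4 m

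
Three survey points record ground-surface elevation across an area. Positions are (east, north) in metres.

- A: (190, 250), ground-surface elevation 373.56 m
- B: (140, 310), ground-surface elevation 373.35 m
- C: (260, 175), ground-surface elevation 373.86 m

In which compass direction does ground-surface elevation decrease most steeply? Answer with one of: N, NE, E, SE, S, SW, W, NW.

W

Taking A as reference: B−A = (-50, 60, -0.21); C−A = (70, -75, +0.30).
Determinant of the coordinate differences = (-50)·(-75) − 70·60 = -450.
∂z/∂x = [(-0.21)·(-75) − (+0.30)·60] / -450 = +0.005000
∂z/∂y = [(-50)·(+0.30) − 70·(-0.21)] / -450 = +0.0006667
Steepest decrease is along −∇f = (-0.005000 E, -0.0006667 N) → west.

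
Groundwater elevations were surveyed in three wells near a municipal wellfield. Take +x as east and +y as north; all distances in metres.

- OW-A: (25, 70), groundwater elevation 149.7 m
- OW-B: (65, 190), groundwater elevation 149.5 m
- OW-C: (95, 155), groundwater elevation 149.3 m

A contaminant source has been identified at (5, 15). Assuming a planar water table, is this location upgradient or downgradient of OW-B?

Three-point gradient (reference OW-A): Δ to OW-B = (40, 120, -0.2), Δ to OW-C = (70, 85, -0.4).
∂h/∂x = -0.006200, ∂h/∂y = +0.0004000 (det = -5000).
Head at (5, 15) = 149.7 + (-0.006200)·(-20) + (+0.0004000)·(-55) = 149.80 m.
That is higher than the 149.5 m at OW-B, so the point is upgradient.

upgradient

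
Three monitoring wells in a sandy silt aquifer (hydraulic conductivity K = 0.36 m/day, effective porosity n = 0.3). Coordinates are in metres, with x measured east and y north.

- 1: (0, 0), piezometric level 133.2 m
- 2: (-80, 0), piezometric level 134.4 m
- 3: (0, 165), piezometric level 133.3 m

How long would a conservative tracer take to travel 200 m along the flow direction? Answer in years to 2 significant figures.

∂h/∂x = (134.4 − 133.2) / (-80 − 0) = -0.01500
∂h/∂y = (133.3 − 133.2) / (165 − 0) = +0.0006061
|∇h| = √(-0.01500² + 0.0006061²) = 0.01501
Seepage velocity v = K·i/n = 0.36 × 0.01501 / 0.3 = 0.01801 m/day.
t = 200 / 0.01801 = 1.11e+04 days = 30.4 years.

30 years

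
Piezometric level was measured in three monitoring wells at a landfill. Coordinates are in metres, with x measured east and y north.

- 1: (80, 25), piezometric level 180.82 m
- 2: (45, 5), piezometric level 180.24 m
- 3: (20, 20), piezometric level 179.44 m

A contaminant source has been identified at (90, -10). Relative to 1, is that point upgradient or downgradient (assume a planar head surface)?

Taking 1 as reference: 2−1 = (-35, -20, -0.58); 3−1 = (-60, -5, -1.38).
Determinant of the coordinate differences = (-35)·(-5) − (-60)·(-20) = -1025.
∂h/∂x = [(-0.58)·(-5) − (-1.38)·(-20)] / -1025 = +0.02410
∂h/∂y = [(-35)·(-1.38) − (-60)·(-0.58)] / -1025 = -0.01317
Head at (90, -10) = 180.82 + (+0.02410)·(10) + (-0.01317)·(-35) = 181.52 m.
That is higher than the 180.82 m at 1, so the point is upgradient.

upgradient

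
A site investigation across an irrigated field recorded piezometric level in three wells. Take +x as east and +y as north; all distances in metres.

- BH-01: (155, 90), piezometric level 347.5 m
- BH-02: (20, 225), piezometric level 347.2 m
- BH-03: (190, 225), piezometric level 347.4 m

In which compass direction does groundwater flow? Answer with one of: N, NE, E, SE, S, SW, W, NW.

NW

Differences from BH-01: to BH-02 (Δx, Δy, Δh) = (-135, 135, -0.3); to BH-03 = (35, 135, -0.1).
Solve a·Δx + b·Δy = Δh: det = (-135)·135 − 35·135 = -22950.
∂h/∂x = [(-0.3)·135 − (-0.1)·135] / -22950 = +0.001176
∂h/∂y = [(-135)·(-0.1) − 35·(-0.3)] / -22950 = -0.001046
Flow = −∇h = (-0.001176 east, +0.001046 north), which points northwest.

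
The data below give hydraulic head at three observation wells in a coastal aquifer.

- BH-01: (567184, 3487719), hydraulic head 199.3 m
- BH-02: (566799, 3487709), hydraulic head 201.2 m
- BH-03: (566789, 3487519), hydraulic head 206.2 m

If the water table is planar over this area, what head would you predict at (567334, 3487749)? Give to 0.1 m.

With h = a·x + b·y + c and BH-01 as origin, the differences give:
  (-385)·a + (-10)·b = +1.9
  (-395)·a + (-200)·b = +6.9
Eliminate b (×(-200) and ×(-10), subtract): 73050·a = -311.00 → a = ∂h/∂x = -0.004257
Back-substitute: b = ∂h/∂y = -0.02609.
h(567334, 3487749) = 199.3 + (-0.004257)·(150) + (-0.02609)·(30) = 199.3 -0.639 -0.783 = 197.879 m.

197.9 m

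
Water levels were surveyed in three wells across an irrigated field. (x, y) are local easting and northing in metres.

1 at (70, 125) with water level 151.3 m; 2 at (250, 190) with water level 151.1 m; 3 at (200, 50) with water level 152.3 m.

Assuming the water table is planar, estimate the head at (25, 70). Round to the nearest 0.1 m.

With h = a·x + b·y + c and 1 as origin, the differences give:
  180·a + 65·b = -0.2
  130·a + (-75)·b = +1.0
Eliminate b (×(-75) and ×65, subtract): -21950·a = -50.00 → a = ∂h/∂x = +0.002278
Back-substitute: b = ∂h/∂y = -0.009385.
h(25, 70) = 151.3 + (+0.002278)·(-45) + (-0.009385)·(-55) = 151.3 -0.103 +0.516 = 151.714 m.

151.7 m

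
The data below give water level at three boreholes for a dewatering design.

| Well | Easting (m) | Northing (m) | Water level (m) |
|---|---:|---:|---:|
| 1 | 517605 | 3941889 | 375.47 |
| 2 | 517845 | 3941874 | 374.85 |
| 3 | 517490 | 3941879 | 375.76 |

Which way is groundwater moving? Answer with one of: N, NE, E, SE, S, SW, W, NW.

With h = a·x + b·y + c and 1 as origin, the differences give:
  240·a + (-15)·b = -0.62
  (-115)·a + (-10)·b = +0.29
Eliminate b (×(-10) and ×(-15), subtract): -4125·a = 10.550 → a = ∂h/∂x = -0.002558
Back-substitute: b = ∂h/∂y = +0.0004121.
Flow = −∇h = (+0.002558 east, -0.0004121 north), which points east.

E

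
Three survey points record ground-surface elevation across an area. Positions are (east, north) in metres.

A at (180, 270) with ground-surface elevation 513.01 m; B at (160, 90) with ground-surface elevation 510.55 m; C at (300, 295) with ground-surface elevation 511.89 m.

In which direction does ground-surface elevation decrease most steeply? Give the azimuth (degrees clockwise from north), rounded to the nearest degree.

140°

With z = a·x + b·y + c and A as origin, the differences give:
  (-20)·a + (-180)·b = -2.46
  120·a + 25·b = -1.12
Eliminate b (×25 and ×(-180), subtract): 21100·a = -263.100 → a = ∂z/∂x = -0.01247
Back-substitute: b = ∂z/∂y = +0.01505.
Steepest decrease is along −∇f: components (+0.01247 E, -0.01505 N).
Azimuth = atan2(+0.01247, -0.01505) = 140.4° ≈ 140°.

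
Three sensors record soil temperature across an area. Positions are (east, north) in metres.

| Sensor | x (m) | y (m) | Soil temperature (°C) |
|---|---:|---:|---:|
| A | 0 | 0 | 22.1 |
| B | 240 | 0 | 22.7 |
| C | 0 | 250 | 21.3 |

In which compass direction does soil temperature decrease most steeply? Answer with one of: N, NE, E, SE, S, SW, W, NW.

NW

∂T/∂x = (22.7 − 22.1) / (240 − 0) = +0.002500
∂T/∂y = (21.3 − 22.1) / (250 − 0) = -0.003200
Steepest decrease is along −∇f = (-0.002500 E, +0.003200 N) → northwest.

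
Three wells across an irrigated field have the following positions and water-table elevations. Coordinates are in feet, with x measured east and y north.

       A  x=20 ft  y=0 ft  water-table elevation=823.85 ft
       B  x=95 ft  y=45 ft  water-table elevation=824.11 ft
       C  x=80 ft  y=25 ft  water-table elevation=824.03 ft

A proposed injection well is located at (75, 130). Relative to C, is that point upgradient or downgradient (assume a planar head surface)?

upgradient

With h = a·x + b·y + c and A as origin, the differences give:
  75·a + 45·b = +0.26
  60·a + 25·b = +0.18
Eliminate b (×25 and ×45, subtract): -825·a = -1.600 → a = ∂h/∂x = +0.001939
Back-substitute: b = ∂h/∂y = +0.002545.
Head at (75, 130) = 823.85 + (+0.001939)·(55) + (+0.002545)·(130) = 824.29 ft.
That is higher than the 824.03 ft at C, so the point is upgradient.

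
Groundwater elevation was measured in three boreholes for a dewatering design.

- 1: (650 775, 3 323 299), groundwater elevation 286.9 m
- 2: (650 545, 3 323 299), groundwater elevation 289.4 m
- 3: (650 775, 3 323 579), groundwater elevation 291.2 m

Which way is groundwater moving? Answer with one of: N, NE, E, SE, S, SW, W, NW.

SE

∂h/∂x = (289.4 − 286.9) / (650545 − 650775) = -0.01087
∂h/∂y = (291.2 − 286.9) / (3323579 − 3323299) = +0.01536
Flow = −∇h = (+0.01087 east, -0.01536 north), which points southeast.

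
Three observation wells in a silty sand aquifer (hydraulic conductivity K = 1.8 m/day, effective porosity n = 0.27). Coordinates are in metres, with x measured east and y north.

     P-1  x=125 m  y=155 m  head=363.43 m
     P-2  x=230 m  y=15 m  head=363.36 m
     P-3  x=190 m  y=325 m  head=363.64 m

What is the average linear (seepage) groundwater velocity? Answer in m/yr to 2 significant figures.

Differences from P-1: to P-2 (Δx, Δy, Δh) = (105, -140, -0.07); to P-3 = (65, 170, +0.21).
Solve a·Δx + b·Δy = Δh: det = 105·170 − 65·(-140) = 26950.
∂h/∂x = [(-0.07)·170 − (+0.21)·(-140)] / 26950 = +0.0006494
∂h/∂y = [105·(+0.21) − 65·(-0.07)] / 26950 = +0.0009870
|∇h| = √(0.0006494² + 0.0009870²) = 0.001181
Seepage velocity v = K·i/n = 1.8 × 0.001181 / 0.27 = 0.007873 m/day = 2.876 m/yr.

2.9 m/yr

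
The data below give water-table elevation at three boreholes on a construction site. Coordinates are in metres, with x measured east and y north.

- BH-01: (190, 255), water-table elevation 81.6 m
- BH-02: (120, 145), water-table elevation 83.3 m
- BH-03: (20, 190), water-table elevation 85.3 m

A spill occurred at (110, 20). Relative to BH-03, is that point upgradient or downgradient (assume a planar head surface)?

downgradient

Taking BH-01 as reference: BH-02−BH-01 = (-70, -110, +1.7); BH-03−BH-01 = (-170, -65, +3.7).
Solve a·Δx + b·Δy = Δh: det = (-70)·(-65) − (-170)·(-110) = -14150.
∂h/∂x = [(+1.7)·(-65) − (+3.7)·(-110)] / -14150 = -0.02095
∂h/∂y = [(-70)·(+3.7) − (-170)·(+1.7)] / -14150 = -0.002120
Head at (110, 20) = 81.6 + (-0.02095)·(-80) + (-0.002120)·(-235) = 83.77 m.
That is lower than the 85.3 m at BH-03, so the point is downgradient.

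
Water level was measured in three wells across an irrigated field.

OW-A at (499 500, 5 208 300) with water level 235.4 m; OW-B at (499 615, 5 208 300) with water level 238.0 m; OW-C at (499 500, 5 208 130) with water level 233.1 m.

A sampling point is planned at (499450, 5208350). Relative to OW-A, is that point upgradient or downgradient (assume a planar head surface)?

downgradient

∂h/∂x = (238.0 − 235.4) / (499615 − 499500) = +0.02261
∂h/∂y = (233.1 − 235.4) / (5208130 − 5208300) = +0.01353
Head at (499450, 5208350) = 235.4 + (+0.02261)·(-50) + (+0.01353)·(50) = 234.95 m.
That is lower than the 235.4 m at OW-A, so the point is downgradient.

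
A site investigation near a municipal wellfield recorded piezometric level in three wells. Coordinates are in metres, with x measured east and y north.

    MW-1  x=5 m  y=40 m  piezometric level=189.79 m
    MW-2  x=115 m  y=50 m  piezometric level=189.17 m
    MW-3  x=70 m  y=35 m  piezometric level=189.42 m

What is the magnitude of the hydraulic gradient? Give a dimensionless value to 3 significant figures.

0.00568

Three-point gradient (reference MW-1): Δ to MW-2 = (110, 10, -0.62), Δ to MW-3 = (65, -5, -0.37).
∂h/∂x = -0.005667, ∂h/∂y = +0.0003333 (det = -1200).
|∇h| = √(-0.005667² + 0.0003333²) = 0.005677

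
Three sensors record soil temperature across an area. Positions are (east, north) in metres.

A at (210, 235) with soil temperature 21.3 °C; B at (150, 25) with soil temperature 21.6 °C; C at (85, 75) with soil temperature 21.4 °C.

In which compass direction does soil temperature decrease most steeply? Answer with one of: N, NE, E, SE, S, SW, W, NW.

With T = a·x + b·y + c and A as origin, the differences give:
  (-60)·a + (-210)·b = +0.3
  (-125)·a + (-160)·b = +0.1
Eliminate b (×(-160) and ×(-210), subtract): -16650·a = -27.00 → a = ∂T/∂x = +0.001622
Back-substitute: b = ∂T/∂y = -0.001892.
Steepest decrease is along −∇f = (-0.001622 E, +0.001892 N) → northwest.

NW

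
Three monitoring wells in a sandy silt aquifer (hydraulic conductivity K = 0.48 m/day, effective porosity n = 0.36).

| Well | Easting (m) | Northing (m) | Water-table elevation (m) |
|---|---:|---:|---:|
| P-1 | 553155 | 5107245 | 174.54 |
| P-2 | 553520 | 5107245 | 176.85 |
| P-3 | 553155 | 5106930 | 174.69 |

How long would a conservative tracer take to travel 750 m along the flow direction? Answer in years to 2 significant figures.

∂h/∂x = (176.85 − 174.54) / (553520 − 553155) = +0.006329
∂h/∂y = (174.69 − 174.54) / (5106930 − 5107245) = -0.0004762
|∇h| = √(0.006329² + -0.0004762²) = 0.006347
Seepage velocity v = K·i/n = 0.48 × 0.006347 / 0.36 = 0.008463 m/day.
t = 750 / 0.008463 = 8.862e+04 days = 243 years.

240 years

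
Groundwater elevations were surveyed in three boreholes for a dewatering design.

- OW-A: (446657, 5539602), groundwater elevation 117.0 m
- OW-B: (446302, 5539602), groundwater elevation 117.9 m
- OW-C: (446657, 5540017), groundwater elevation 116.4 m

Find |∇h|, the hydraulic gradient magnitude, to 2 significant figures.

0.0029

∂h/∂x = (117.9 − 117.0) / (446302 − 446657) = -0.002535
∂h/∂y = (116.4 − 117.0) / (5540017 − 5539602) = -0.001446
|∇h| = √(-0.002535² + -0.001446²) = 0.002918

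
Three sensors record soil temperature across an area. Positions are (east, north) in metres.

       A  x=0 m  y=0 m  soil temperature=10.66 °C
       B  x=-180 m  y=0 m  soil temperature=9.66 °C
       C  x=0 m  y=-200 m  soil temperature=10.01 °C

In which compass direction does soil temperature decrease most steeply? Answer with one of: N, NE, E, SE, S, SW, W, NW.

∂T/∂x = (9.66 − 10.66) / (-180 − 0) = +0.005556
∂T/∂y = (10.01 − 10.66) / (-200 − 0) = +0.003250
Steepest decrease is along −∇f = (-0.005556 E, -0.003250 N) → southwest.

SW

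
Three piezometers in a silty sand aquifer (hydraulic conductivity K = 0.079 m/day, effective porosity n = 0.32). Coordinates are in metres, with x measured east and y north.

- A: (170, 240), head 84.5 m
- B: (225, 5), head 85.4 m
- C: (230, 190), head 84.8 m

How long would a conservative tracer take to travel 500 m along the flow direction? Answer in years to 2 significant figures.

1400 years

With h = a·x + b·y + c and A as origin, the differences give:
  55·a + (-235)·b = +0.9
  60·a + (-50)·b = +0.3
Eliminate b (×(-50) and ×(-235), subtract): 11350·a = 25.50 → a = ∂h/∂x = +0.002247
Back-substitute: b = ∂h/∂y = -0.003304.
|∇h| = √(0.002247² + -0.003304²) = 0.003996
Seepage velocity v = K·i/n = 0.079 × 0.003996 / 0.32 = 0.0009865 m/day.
t = 500 / 0.0009865 = 5.068e+05 days = 1.39e+03 years.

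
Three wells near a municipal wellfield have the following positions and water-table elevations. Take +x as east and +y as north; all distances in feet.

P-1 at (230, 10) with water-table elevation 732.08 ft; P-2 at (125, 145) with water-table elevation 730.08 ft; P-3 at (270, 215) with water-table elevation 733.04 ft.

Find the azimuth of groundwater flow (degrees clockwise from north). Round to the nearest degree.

Taking P-1 as reference: P-2−P-1 = (-105, 135, -2.00); P-3−P-1 = (40, 205, +0.96).
Determinant of the coordinate differences = (-105)·205 − 40·135 = -26925.
∂h/∂x = [(-2.00)·205 − (+0.96)·135] / -26925 = +0.02004
∂h/∂y = [(-105)·(+0.96) − 40·(-2.00)] / -26925 = +0.0007725
Flow direction (−∇h) has components (-0.02004 E, -0.0007725 N).
Azimuth = atan2(E, N) = atan2(-0.02004, -0.0007725) = 267.8° ≈ 268°.

268°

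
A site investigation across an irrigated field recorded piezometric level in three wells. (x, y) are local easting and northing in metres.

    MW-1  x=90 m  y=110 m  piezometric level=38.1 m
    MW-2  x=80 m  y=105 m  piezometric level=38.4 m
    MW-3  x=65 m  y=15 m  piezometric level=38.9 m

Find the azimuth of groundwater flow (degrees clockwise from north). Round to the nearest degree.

With h = a·x + b·y + c and MW-1 as origin, the differences give:
  (-10)·a + (-5)·b = +0.3
  (-25)·a + (-95)·b = +0.8
Eliminate b (×(-95) and ×(-5), subtract): 825·a = -24.50 → a = ∂h/∂x = -0.02970
Back-substitute: b = ∂h/∂y = -0.0006061.
Flow direction (−∇h) has components (+0.02970 E, +0.0006061 N).
Azimuth = atan2(E, N) = atan2(+0.02970, +0.0006061) = 88.8° ≈ 089°.

089°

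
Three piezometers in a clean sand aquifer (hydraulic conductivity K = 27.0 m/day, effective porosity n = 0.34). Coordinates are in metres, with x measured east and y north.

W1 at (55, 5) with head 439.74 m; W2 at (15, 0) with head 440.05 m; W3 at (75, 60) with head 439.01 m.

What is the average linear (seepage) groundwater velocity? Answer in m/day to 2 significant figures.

1.0 m/day

With h = a·x + b·y + c and W1 as origin, the differences give:
  (-40)·a + (-5)·b = +0.31
  20·a + 55·b = -0.73
Eliminate b (×55 and ×(-5), subtract): -2100·a = 13.400 → a = ∂h/∂x = -0.006381
Back-substitute: b = ∂h/∂y = -0.01095.
|∇h| = √(-0.006381² + -0.01095²) = 0.01267
Seepage velocity v = K·i/n = 27.0 × 0.01267 / 0.34 = 1.006 m/day.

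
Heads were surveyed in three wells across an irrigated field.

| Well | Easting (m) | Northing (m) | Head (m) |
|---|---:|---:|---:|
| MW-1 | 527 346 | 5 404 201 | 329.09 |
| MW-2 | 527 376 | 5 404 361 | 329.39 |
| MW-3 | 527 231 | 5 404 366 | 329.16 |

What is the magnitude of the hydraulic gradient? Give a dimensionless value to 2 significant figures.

Taking MW-1 as reference: MW-2−MW-1 = (30, 160, +0.30); MW-3−MW-1 = (-115, 165, +0.07).
Determinant of the coordinate differences = 30·165 − (-115)·160 = 23350.
∂h/∂x = [(+0.30)·165 − (+0.07)·160] / 23350 = +0.001640
∂h/∂y = [30·(+0.07) − (-115)·(+0.30)] / 23350 = +0.001567
|∇h| = √(0.001640² + 0.001567²) = 0.002268

0.0023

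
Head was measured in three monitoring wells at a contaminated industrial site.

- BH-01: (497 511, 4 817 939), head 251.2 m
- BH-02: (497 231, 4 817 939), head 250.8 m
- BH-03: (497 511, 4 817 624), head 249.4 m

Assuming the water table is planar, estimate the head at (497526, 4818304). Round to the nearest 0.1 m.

253.3 m

∂h/∂x = (250.8 − 251.2) / (497231 − 497511) = +0.001429
∂h/∂y = (249.4 − 251.2) / (4817624 − 4817939) = +0.005714
h(497526, 4818304) = 251.2 + (+0.001429)·(15) + (+0.005714)·(365) = 251.2 +0.021 +2.086 = 253.307 m.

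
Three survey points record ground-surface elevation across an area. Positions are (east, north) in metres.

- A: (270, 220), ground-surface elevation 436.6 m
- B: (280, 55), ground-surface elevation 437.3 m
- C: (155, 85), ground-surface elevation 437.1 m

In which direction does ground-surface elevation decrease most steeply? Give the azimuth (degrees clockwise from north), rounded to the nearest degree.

Differences from A: to B (Δx, Δy, Δh) = (10, -165, +0.7); to C = (-115, -135, +0.5).
Solve a·Δx + b·Δy = Δz: det = 10·(-135) − (-115)·(-165) = -20325.
∂z/∂x = [(+0.7)·(-135) − (+0.5)·(-165)] / -20325 = +0.0005904
∂z/∂y = [10·(+0.5) − (-115)·(+0.7)] / -20325 = -0.004207
Steepest decrease is along −∇f: components (-0.0005904 E, +0.004207 N).
Azimuth = atan2(-0.0005904, +0.004207) = 352.0° ≈ 352°.

352°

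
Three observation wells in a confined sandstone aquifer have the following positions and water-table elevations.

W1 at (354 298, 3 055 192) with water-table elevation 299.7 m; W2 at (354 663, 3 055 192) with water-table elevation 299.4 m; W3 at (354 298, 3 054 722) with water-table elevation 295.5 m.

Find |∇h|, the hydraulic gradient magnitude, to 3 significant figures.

∂h/∂x = (299.4 − 299.7) / (354663 − 354298) = -0.0008219
∂h/∂y = (295.5 − 299.7) / (3054722 − 3055192) = +0.008936
|∇h| = √(-0.0008219² + 0.008936²) = 0.008974

0.00897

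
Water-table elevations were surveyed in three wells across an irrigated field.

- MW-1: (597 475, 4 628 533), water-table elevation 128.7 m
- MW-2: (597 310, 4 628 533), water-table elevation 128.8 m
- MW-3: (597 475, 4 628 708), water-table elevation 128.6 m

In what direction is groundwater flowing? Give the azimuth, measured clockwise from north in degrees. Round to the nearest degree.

047°

∂h/∂x = (128.8 − 128.7) / (597310 − 597475) = -0.0006061
∂h/∂y = (128.6 − 128.7) / (4628708 − 4628533) = -0.0005714
Flow direction (−∇h) has components (+0.0006061 E, +0.0005714 N).
Azimuth = atan2(E, N) = atan2(+0.0006061, +0.0005714) = 46.7° ≈ 047°.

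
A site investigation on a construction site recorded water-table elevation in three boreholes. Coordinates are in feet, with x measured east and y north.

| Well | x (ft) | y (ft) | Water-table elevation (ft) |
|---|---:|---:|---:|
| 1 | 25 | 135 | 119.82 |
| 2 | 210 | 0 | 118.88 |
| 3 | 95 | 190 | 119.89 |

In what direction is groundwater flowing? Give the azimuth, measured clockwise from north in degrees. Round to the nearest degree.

With h = a·x + b·y + c and 1 as origin, the differences give:
  185·a + (-135)·b = -0.94
  70·a + 55·b = +0.07
Eliminate b (×55 and ×(-135), subtract): 19625·a = -42.250 → a = ∂h/∂x = -0.002153
Back-substitute: b = ∂h/∂y = +0.004013.
Flow direction (−∇h) has components (+0.002153 E, -0.004013 N).
Azimuth = atan2(E, N) = atan2(+0.002153, -0.004013) = 151.8° ≈ 152°.

152°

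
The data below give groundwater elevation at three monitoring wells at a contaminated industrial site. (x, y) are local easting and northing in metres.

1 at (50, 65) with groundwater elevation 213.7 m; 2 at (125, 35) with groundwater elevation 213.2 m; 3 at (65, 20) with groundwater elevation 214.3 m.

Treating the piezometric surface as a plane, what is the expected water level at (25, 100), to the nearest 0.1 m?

213.4 m

With h = a·x + b·y + c and 1 as origin, the differences give:
  75·a + (-30)·b = -0.5
  15·a + (-45)·b = +0.6
Eliminate b (×(-45) and ×(-30), subtract): -2925·a = 40.50 → a = ∂h/∂x = -0.01385
Back-substitute: b = ∂h/∂y = -0.01795.
h(25, 100) = 213.7 + (-0.01385)·(-25) + (-0.01795)·(35) = 213.7 +0.346 -0.628 = 213.418 m.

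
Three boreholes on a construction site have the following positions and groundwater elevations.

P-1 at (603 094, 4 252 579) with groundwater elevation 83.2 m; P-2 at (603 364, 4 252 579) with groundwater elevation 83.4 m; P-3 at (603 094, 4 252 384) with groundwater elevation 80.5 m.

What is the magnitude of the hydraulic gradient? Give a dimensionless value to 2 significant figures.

0.014

∂h/∂x = (83.4 − 83.2) / (603364 − 603094) = +0.0007407
∂h/∂y = (80.5 − 83.2) / (4252384 − 4252579) = +0.01385
|∇h| = √(0.0007407² + 0.01385²) = 0.01387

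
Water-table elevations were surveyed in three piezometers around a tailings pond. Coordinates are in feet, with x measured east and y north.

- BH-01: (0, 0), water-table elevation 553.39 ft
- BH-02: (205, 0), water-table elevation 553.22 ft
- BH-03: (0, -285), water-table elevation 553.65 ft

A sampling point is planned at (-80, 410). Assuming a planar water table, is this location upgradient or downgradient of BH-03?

downgradient

∂h/∂x = (553.22 − 553.39) / (205 − 0) = -0.0008293
∂h/∂y = (553.65 − 553.39) / (-285 − 0) = -0.0009123
Head at (-80, 410) = 553.39 + (-0.0008293)·(-80) + (-0.0009123)·(410) = 553.08 ft.
That is lower than the 553.65 ft at BH-03, so the point is downgradient.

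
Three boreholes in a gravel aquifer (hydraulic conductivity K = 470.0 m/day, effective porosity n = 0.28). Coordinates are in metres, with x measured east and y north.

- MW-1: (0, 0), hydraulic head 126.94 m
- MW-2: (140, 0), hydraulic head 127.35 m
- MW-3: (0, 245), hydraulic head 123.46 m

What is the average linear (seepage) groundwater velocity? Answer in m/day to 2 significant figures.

24 m/day

∂h/∂x = (127.35 − 126.94) / (140 − 0) = +0.002929
∂h/∂y = (123.46 − 126.94) / (245 − 0) = -0.01420
|∇h| = √(0.002929² + -0.01420²) = 0.0145
Seepage velocity v = K·i/n = 470.0 × 0.0145 / 0.28 = 24.34 m/day.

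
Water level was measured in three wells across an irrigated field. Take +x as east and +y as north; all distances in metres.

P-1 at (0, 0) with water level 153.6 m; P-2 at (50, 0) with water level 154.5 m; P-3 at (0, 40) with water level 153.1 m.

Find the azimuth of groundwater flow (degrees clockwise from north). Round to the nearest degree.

305°

∂h/∂x = (154.5 − 153.6) / (50 − 0) = +0.01800
∂h/∂y = (153.1 − 153.6) / (40 − 0) = -0.01250
Flow direction (−∇h) has components (-0.01800 E, +0.01250 N).
Azimuth = atan2(E, N) = atan2(-0.01800, +0.01250) = 304.8° ≈ 305°.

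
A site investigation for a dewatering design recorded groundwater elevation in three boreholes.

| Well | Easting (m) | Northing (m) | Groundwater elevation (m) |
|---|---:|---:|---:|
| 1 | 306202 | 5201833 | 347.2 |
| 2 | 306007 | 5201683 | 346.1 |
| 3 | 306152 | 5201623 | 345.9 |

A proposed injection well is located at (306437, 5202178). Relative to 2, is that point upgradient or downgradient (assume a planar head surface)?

upgradient

Differences from 1: to 2 (Δx, Δy, Δh) = (-195, -150, -1.1); to 3 = (-50, -210, -1.3).
Determinant of the coordinate differences = (-195)·(-210) − (-50)·(-150) = 33450.
∂h/∂x = [(-1.1)·(-210) − (-1.3)·(-150)] / 33450 = +0.001076
∂h/∂y = [(-195)·(-1.3) − (-50)·(-1.1)] / 33450 = +0.005934
Head at (306437, 5202178) = 347.2 + (+0.001076)·(235) + (+0.005934)·(345) = 349.50 m.
That is higher than the 346.1 m at 2, so the point is upgradient.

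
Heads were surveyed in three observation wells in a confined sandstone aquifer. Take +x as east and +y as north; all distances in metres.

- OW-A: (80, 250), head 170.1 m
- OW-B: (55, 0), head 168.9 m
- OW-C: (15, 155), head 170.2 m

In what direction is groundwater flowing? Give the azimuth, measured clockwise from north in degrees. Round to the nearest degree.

Taking OW-A as reference: OW-B−OW-A = (-25, -250, -1.2); OW-C−OW-A = (-65, -95, +0.1).
Solve a·Δx + b·Δy = Δh: det = (-25)·(-95) − (-65)·(-250) = -13875.
∂h/∂x = [(-1.2)·(-95) − (+0.1)·(-250)] / -13875 = -0.01002
∂h/∂y = [(-25)·(+0.1) − (-65)·(-1.2)] / -13875 = +0.005802
Flow direction (−∇h) has components (+0.01002 E, -0.005802 N).
Azimuth = atan2(E, N) = atan2(+0.01002, -0.005802) = 120.1° ≈ 120°.

120°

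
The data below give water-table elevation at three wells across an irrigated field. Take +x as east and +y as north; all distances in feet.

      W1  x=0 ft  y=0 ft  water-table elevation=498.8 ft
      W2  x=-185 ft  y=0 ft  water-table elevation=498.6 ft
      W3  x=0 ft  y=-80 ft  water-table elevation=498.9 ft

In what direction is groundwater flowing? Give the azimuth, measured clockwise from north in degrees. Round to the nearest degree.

∂h/∂x = (498.6 − 498.8) / (-185 − 0) = +0.001081
∂h/∂y = (498.9 − 498.8) / (-80 − 0) = -0.001250
Flow direction (−∇h) has components (-0.001081 E, +0.001250 N).
Azimuth = atan2(E, N) = atan2(-0.001081, +0.001250) = 319.1° ≈ 319°.

319°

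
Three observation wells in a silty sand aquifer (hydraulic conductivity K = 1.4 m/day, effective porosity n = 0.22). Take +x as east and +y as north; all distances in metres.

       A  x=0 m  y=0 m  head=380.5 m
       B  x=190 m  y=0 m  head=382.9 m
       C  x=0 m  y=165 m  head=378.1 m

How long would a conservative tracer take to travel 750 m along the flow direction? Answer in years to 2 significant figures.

∂h/∂x = (382.9 − 380.5) / (190 − 0) = +0.01263
∂h/∂y = (378.1 − 380.5) / (165 − 0) = -0.01455
|∇h| = √(0.01263² + -0.01455²) = 0.01927
Seepage velocity v = K·i/n = 1.4 × 0.01927 / 0.22 = 0.1226 m/day.
t = 750 / 0.1226 = 6117 days = 16.7 years.

17 years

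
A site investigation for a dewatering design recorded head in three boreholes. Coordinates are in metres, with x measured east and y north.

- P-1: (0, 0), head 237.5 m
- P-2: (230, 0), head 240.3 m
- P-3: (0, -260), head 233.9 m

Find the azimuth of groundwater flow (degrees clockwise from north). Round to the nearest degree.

221°

∂h/∂x = (240.3 − 237.5) / (230 − 0) = +0.01217
∂h/∂y = (233.9 − 237.5) / (-260 − 0) = +0.01385
Flow direction (−∇h) has components (-0.01217 E, -0.01385 N).
Azimuth = atan2(E, N) = atan2(-0.01217, -0.01385) = 221.3° ≈ 221°.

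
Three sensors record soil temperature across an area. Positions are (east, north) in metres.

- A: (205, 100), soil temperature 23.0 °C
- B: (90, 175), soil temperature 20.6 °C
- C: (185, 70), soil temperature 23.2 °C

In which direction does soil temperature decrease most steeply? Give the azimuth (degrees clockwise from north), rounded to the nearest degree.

With T = a·x + b·y + c and A as origin, the differences give:
  (-115)·a + 75·b = -2.4
  (-20)·a + (-30)·b = +0.2
Eliminate b (×(-30) and ×75, subtract): 4950·a = 57.00 → a = ∂T/∂x = +0.01152
Back-substitute: b = ∂T/∂y = -0.01434.
Steepest decrease is along −∇f: components (-0.01152 E, +0.01434 N).
Azimuth = atan2(-0.01152, +0.01434) = 321.2° ≈ 321°.

321°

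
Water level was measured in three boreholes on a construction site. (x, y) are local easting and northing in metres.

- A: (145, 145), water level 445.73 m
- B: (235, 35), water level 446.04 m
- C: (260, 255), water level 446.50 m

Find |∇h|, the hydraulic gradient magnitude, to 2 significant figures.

With h = a·x + b·y + c and A as origin, the differences give:
  90·a + (-110)·b = +0.31
  115·a + 110·b = +0.77
Eliminate b (×110 and ×(-110), subtract): 22550·a = 118.800 → a = ∂h/∂x = +0.005268
Back-substitute: b = ∂h/∂y = +0.001492.
|∇h| = √(0.005268² + 0.001492²) = 0.005475

0.0055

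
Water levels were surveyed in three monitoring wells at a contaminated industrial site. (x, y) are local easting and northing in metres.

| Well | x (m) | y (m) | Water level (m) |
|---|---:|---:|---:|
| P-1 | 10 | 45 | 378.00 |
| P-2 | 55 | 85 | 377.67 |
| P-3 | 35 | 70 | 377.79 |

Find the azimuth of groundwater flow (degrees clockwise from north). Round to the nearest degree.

353°

With h = a·x + b·y + c and P-1 as origin, the differences give:
  45·a + 40·b = -0.33
  25·a + 25·b = -0.21
Eliminate b (×25 and ×40, subtract): 125·a = 0.150 → a = ∂h/∂x = +0.001200
Back-substitute: b = ∂h/∂y = -0.009600.
Flow direction (−∇h) has components (-0.001200 E, +0.009600 N).
Azimuth = atan2(E, N) = atan2(-0.001200, +0.009600) = 352.9° ≈ 353°.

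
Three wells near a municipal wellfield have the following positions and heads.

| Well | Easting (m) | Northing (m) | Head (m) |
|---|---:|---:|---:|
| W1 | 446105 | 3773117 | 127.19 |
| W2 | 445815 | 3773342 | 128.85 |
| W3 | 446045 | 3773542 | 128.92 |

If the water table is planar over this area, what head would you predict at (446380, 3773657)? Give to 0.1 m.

128.4 m

Differences from W1: to W2 (Δx, Δy, Δh) = (-290, 225, +1.66); to W3 = (-60, 425, +1.73).
Solve a·Δx + b·Δy = Δh: det = (-290)·425 − (-60)·225 = -109750.
∂h/∂x = [(+1.66)·425 − (+1.73)·225] / -109750 = -0.002882
∂h/∂y = [(-290)·(+1.73) − (-60)·(+1.66)] / -109750 = +0.003664
h(446380, 3773657) = 127.19 + (-0.002882)·(275) + (+0.003664)·(540) = 127.19 -0.792 +1.978 = 128.376 m.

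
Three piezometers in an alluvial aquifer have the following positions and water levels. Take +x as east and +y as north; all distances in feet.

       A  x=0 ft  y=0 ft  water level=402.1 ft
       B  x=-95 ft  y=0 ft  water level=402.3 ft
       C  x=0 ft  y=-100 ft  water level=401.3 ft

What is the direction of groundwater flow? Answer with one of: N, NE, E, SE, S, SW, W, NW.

∂h/∂x = (402.3 − 402.1) / (-95 − 0) = -0.002105
∂h/∂y = (401.3 − 402.1) / (-100 − 0) = +0.008000
Flow = −∇h = (+0.002105 east, -0.008000 north), which points south.

S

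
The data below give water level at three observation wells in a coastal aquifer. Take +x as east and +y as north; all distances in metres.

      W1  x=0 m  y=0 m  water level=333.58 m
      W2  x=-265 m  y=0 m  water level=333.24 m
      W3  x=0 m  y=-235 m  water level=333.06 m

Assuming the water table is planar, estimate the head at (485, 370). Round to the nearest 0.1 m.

335.0 m

∂h/∂x = (333.24 − 333.58) / (-265 − 0) = +0.001283
∂h/∂y = (333.06 − 333.58) / (-235 − 0) = +0.002213
h(485, 370) = 333.58 + (+0.001283)·(485) + (+0.002213)·(370) = 333.58 +0.622 +0.819 = 335.021 m.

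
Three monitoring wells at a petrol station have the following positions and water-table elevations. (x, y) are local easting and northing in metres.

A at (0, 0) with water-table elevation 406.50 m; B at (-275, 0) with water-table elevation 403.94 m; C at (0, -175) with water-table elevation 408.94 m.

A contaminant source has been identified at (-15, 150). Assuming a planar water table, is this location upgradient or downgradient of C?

downgradient

∂h/∂x = (403.94 − 406.50) / (-275 − 0) = +0.009309
∂h/∂y = (408.94 − 406.50) / (-175 − 0) = -0.01394
Head at (-15, 150) = 406.50 + (+0.009309)·(-15) + (-0.01394)·(150) = 404.27 m.
That is lower than the 408.94 m at C, so the point is downgradient.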